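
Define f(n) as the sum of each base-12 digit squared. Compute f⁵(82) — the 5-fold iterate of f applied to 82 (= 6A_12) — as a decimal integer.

82 = (6,10)_12 → 6² + 10² = 136
136 = (11,4)_12 → 11² + 4² = 137
137 = (11,5)_12 → 11² + 5² = 146
146 = (1,0,2)_12 → 1² + 0² + 2² = 5
5 = (5)_12 → 5² = 25

25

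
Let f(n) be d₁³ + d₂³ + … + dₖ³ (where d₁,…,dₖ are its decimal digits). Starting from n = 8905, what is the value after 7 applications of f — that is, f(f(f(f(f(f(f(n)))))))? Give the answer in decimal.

250

8905 → 8³ + 9³ + 0³ + 5³ = 512 + 729 + 0 + 125 = 1366
1366 → 1³ + 3³ + 6³ + 6³ = 1 + 27 + 216 + 216 = 460
460 → 4³ + 6³ + 0³ = 64 + 216 + 0 = 280
280 → 2³ + 8³ + 0³ = 8 + 512 + 0 = 520
520 → 5³ + 2³ + 0³ = 125 + 8 + 0 = 133
133 → 1³ + 3³ + 3³ = 1 + 27 + 27 = 55
55 → 5³ + 5³ = 125 + 125 = 250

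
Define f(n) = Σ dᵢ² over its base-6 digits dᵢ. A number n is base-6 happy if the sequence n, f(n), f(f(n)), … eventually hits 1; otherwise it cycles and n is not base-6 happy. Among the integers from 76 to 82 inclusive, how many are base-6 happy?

76: 76 → 20 → 13 → 5 → 25 → 17 → 29 → 41 → 26 → 20  — not base-6 happy
77: 77 → 29 → 41 → 26 → 20 → 13 → 5 → 25 → 17 → 29  — not base-6 happy
78: 78 → 5 → 25 → 17 → 29 → 41 → 26 → 20 → 13 → 5  — not base-6 happy
79: 79 → 6 → 1  — base-6 happy
80: 80 → 9 → 10 → 17 → 29 → 41 → 26 → 20 → 13 → 5 → 25 → 17  — not base-6 happy
81: 81 → 14 → 8 → 5 → 25 → 17 → 29 → 41 → 26 → 20 → 13 → 5  — not base-6 happy
82: 82 → 21 → 18 → 9 → 10 → 17 → 29 → 41 → 26 → 20 → 13 → 5 → 25 → 17  — not base-6 happy
base-6 happy: 79

1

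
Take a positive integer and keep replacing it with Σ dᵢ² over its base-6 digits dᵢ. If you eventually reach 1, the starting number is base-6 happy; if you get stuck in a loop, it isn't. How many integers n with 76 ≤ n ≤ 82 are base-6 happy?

1

76: 76 → 20 → 13 → 5 → 25 → 17 → 29 → 41 → 26 → 20  — not base-6 happy
77: 77 → 29 → 41 → 26 → 20 → 13 → 5 → 25 → 17 → 29  — not base-6 happy
78: 78 → 5 → 25 → 17 → 29 → 41 → 26 → 20 → 13 → 5  — not base-6 happy
79: 79 → 6 → 1  — base-6 happy
80: 80 → 9 → 10 → 17 → 29 → 41 → 26 → 20 → 13 → 5 → 25 → 17  — not base-6 happy
81: 81 → 14 → 8 → 5 → 25 → 17 → 29 → 41 → 26 → 20 → 13 → 5  — not base-6 happy
82: 82 → 21 → 18 → 9 → 10 → 17 → 29 → 41 → 26 → 20 → 13 → 5 → 25 → 17  — not base-6 happy
base-6 happy: 79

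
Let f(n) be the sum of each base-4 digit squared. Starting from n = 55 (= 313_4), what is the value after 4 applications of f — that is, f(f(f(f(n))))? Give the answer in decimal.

55 = (3,1,3)_4 → 19
19 = (1,0,3)_4 → 10
10 = (2,2)_4 → 8
8 = (2,0)_4 → 4

4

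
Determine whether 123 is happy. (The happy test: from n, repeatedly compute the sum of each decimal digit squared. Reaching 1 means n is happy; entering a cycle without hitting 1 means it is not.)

not happy

123 → 1² + 2² + 3² = 14
14 → 1² + 4² = 17
17 → 1² + 7² = 50
50 → 5² + 0² = 25
25 → 2² + 5² = 29
29 → 2² + 9² = 85
85 → 8² + 5² = 89
89 → 8² + 9² = 145
145 → 1² + 4² + 5² = 42
42 → 4² + 2² = 20
20 → 2² + 0² = 4
4 → 4² = 16
16 → 1² + 6² = 37
37 → 3² + 7² = 58
58 → 5² + 8² = 89  — 89 already seen; the sequence cycles without reaching 1.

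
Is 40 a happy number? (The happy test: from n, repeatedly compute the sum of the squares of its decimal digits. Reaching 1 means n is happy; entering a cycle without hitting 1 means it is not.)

not happy

40 → 16
16 → 37
37 → 58
58 → 89
89 → 145
145 → 42
42 → 20
20 → 4
4 → 16  — 16 already seen; the sequence cycles without reaching 1.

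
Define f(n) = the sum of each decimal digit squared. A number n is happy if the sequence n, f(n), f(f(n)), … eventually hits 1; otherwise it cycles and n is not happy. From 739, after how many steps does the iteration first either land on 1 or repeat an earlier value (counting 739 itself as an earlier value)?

739 → 7² + 3² + 9² = 139
139 → 1² + 3² + 9² = 91
91 → 9² + 1² = 82
82 → 8² + 2² = 68
68 → 6² + 8² = 100
100 → 1² + 0² + 0² = 1  — reached 1.
That took 6 steps.

6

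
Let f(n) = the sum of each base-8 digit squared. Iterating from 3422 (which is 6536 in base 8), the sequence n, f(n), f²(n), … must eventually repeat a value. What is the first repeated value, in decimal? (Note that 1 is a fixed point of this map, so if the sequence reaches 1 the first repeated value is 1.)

25

3422 = (6,5,3,6)_8 → 106
106 = (1,5,2)_8 → 30
30 = (3,6)_8 → 45
45 = (5,5)_8 → 50
50 = (6,2)_8 → 40
40 = (5,0)_8 → 25
25 = (3,1)_8 → 10
10 = (1,2)_8 → 5
5 = (5)_8 → 25  — 25 already appeared earlier.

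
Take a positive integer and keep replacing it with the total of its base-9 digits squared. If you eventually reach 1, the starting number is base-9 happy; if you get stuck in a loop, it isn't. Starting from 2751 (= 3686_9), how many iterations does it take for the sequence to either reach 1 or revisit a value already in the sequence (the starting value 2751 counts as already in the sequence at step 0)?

9

2751 = (3,6,8,6)_9 → 3² + 6² + 8² + 6² = 9 + 36 + 64 + 36 = 145
145 = (1,7,1)_9 → 1² + 7² + 1² = 1 + 49 + 1 = 51
51 = (5,6)_9 → 5² + 6² = 25 + 36 = 61
61 = (6,7)_9 → 6² + 7² = 36 + 49 = 85
85 = (1,0,4)_9 → 1² + 0² + 4² = 1 + 0 + 16 = 17
17 = (1,8)_9 → 1² + 8² = 1 + 64 = 65
65 = (7,2)_9 → 7² + 2² = 49 + 4 = 53
53 = (5,8)_9 → 5² + 8² = 25 + 64 = 89
89 = (1,0,8)_9 → 1² + 0² + 8² = 1 + 0 + 64 = 65  — 65 repeats.
That took 9 steps.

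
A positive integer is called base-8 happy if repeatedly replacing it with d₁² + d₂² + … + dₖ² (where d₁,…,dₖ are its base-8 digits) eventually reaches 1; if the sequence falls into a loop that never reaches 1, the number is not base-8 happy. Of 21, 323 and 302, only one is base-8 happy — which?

302

21: 21 → 29 → 34 → 20 → 20  — repeats 20 (not base-8 happy)
323: 323 → 34 → 20 → 20  — repeats 20 (not base-8 happy)
302: 302 → 77 → 27 → 18 → 8 → 1  — reaches 1 (base-8 happy)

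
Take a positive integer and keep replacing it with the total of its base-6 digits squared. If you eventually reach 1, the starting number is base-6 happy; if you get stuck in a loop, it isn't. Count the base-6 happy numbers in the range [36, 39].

1

36: 36 → 1  — base-6 happy
37: 37 → 2 → 4 → 16 → 20 → 13 → 5 → 25 → 17 → 29 → 41 → 26 → 20  — not base-6 happy
38: 38 → 5 → 25 → 17 → 29 → 41 → 26 → 20 → 13 → 5  — not base-6 happy
39: 39 → 10 → 17 → 29 → 41 → 26 → 20 → 13 → 5 → 25 → 17  — not base-6 happy
base-6 happy: 36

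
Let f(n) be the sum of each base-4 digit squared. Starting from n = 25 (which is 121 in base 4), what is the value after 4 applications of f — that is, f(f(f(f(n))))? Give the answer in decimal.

25 = (1,2,1)_4 → 1² + 2² + 1² = 1 + 4 + 1 = 6
6 = (1,2)_4 → 1² + 2² = 1 + 4 = 5
5 = (1,1)_4 → 1² + 1² = 1 + 1 = 2
2 = (2)_4 → 2² = 4

4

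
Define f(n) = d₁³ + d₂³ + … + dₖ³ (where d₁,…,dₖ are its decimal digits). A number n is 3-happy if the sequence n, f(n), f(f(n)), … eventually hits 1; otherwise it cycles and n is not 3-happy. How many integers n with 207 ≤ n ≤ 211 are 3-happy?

207: 207 → 351 → 153 → 153  (repeats 153)
208: 208 → 520 → 133 → 55 → 250 → 133  (repeats 133)
209: 209 → 737 → 713 → 371 → 371  (repeats 371)
210: 210 → 9 → 729 → 1080 → 513 → 153 → 153  (repeats 153)
211: 211 → 10 → 1  (reaches 1)
3-happy: 211

1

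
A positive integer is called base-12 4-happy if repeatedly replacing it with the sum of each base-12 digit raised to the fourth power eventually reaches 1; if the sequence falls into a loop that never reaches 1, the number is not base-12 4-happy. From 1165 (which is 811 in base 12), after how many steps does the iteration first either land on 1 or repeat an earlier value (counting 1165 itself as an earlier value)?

1165 = (8,1,1)_12 → 4098
4098 = (2,4,5,6)_12 → 2193
2193 = (1,3,2,9)_12 → 6659
6659 = (3,10,2,11)_12 → 24738
24738 = (1,2,3,9,6)_12 → 7955
7955 = (4,7,2,11)_12 → 17314
17314 = (10,0,2,10)_12 → 20016
20016 = (11,7,0,0)_12 → 17042
17042 = (9,10,4,2)_12 → 16833
16833 = (9,8,10,9)_12 → 27218
27218 = (1,3,9,0,2)_12 → 6659  — 6659 repeats.
That took 11 steps.

11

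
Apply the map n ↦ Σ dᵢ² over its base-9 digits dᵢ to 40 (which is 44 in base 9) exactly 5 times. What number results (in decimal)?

74

40 = (4,4)_9 → 4² + 4² = 16 + 16 = 32
32 = (3,5)_9 → 3² + 5² = 9 + 25 = 34
34 = (3,7)_9 → 3² + 7² = 9 + 49 = 58
58 = (6,4)_9 → 6² + 4² = 36 + 16 = 52
52 = (5,7)_9 → 5² + 7² = 25 + 49 = 74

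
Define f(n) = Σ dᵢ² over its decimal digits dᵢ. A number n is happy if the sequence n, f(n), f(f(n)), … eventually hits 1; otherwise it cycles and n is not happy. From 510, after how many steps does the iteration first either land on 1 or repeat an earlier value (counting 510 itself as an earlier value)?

510 → 5² + 1² + 0² = 25 + 1 + 0 = 26
26 → 2² + 6² = 4 + 36 = 40
40 → 4² + 0² = 16 + 0 = 16
16 → 1² + 6² = 1 + 36 = 37
37 → 3² + 7² = 9 + 49 = 58
58 → 5² + 8² = 25 + 64 = 89
89 → 8² + 9² = 64 + 81 = 145
145 → 1² + 4² + 5² = 1 + 16 + 25 = 42
42 → 4² + 2² = 16 + 4 = 20
20 → 2² + 0² = 4 + 0 = 4
4 → 4² = 16  — 16 repeats.
That took 11 steps.

11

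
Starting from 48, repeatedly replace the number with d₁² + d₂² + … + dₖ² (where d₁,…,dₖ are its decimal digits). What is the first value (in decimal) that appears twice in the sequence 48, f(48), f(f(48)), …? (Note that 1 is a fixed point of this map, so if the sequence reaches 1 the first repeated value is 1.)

48 → 4² + 8² = 16 + 64 = 80
80 → 8² + 0² = 64 + 0 = 64
64 → 6² + 4² = 36 + 16 = 52
52 → 5² + 2² = 25 + 4 = 29
29 → 2² + 9² = 4 + 81 = 85
85 → 8² + 5² = 64 + 25 = 89
89 → 8² + 9² = 64 + 81 = 145
145 → 1² + 4² + 5² = 1 + 16 + 25 = 42
42 → 4² + 2² = 16 + 4 = 20
20 → 2² + 0² = 4 + 0 = 4
4 → 4² = 16
16 → 1² + 6² = 1 + 36 = 37
37 → 3² + 7² = 9 + 49 = 58
58 → 5² + 8² = 25 + 64 = 89  — 89 already appeared earlier.

89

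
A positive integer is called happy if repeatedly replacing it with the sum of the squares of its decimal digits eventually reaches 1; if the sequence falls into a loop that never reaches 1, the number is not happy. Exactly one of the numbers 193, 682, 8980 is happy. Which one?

193: 193 → 91 → 82 → 68 → 100 → 1  — reaches 1 (happy)
682: 682 → 104 → 17 → 50 → 25 → 29 → 85 → 89 → 145 → 42 → 20 → 4 → 16 → 37 → 58 → 89  — repeats 89 (not happy)
8980: 8980 → 209 → 85 → 89 → 145 → 42 → 20 → 4 → 16 → 37 → 58 → 89  — repeats 89 (not happy)

193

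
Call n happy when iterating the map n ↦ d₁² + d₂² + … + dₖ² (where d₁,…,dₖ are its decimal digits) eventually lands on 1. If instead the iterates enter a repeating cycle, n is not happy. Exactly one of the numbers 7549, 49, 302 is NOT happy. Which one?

7549: 7549 → 171 → 51 → 26 → 40 → 16 → 37 → 58 → 89 → 145 → 42 → 20 → 4 → 16  — repeats 16 (not happy)
49: 49 → 97 → 130 → 10 → 1  — reaches 1 (happy)
302: 302 → 13 → 10 → 1  — reaches 1 (happy)

7549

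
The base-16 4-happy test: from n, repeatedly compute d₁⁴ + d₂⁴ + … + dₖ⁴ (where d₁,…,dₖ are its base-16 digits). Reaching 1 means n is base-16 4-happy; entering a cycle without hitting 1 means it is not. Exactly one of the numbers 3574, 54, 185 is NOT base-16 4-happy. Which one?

185

3574: 3574 → 80482 → 11394 → 24864 → 1313 → 642 → 4128 → 17 → 2 → 16 → 1  — reaches 1 (base-16 4-happy)
54: 54 → 1377 → 1922 → 6513 → 8964 → 353 → 1298 → 642 → 4128 → 17 → 2 → 16 → 1  — reaches 1 (base-16 4-happy)
185: 185 → 21202 → 29218 → 2449 → 13123 → 499 → 50707 → 22114 → 3233 → 30737 → 6499 → 7939 → 50707  — repeats 50707 (not base-16 4-happy)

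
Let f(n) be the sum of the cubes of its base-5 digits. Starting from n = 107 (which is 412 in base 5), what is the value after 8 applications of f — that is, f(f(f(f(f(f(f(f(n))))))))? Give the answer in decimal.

107 = (4,1,2)_5 → 4³ + 1³ + 2³ = 64 + 1 + 8 = 73
73 = (2,4,3)_5 → 2³ + 4³ + 3³ = 8 + 64 + 27 = 99
99 = (3,4,4)_5 → 3³ + 4³ + 4³ = 27 + 64 + 64 = 155
155 = (1,1,1,0)_5 → 1³ + 1³ + 1³ + 0³ = 1 + 1 + 1 + 0 = 3
3 = (3)_5 → 3³ = 27
27 = (1,0,2)_5 → 1³ + 0³ + 2³ = 1 + 0 + 8 = 9
9 = (1,4)_5 → 1³ + 4³ = 1 + 64 = 65
65 = (2,3,0)_5 → 2³ + 3³ + 0³ = 8 + 27 + 0 = 35

35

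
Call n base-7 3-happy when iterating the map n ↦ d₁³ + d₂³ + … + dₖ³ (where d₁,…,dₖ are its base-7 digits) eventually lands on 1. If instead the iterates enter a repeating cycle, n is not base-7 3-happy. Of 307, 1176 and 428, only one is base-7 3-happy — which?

307

307: 307 → 433 → 343 → 1  — reaches 1 (base-7 3-happy)
1176: 1176 → 54 → 126 → 72 → 36 → 126  — repeats 126 (not base-7 3-happy)
428: 428 → 128 → 80 → 92 → 218 → 92  — repeats 92 (not base-7 3-happy)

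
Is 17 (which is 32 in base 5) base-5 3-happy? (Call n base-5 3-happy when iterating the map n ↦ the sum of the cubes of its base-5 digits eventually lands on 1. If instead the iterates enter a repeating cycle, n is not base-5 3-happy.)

not base-5 3-happy

17 = (3,2)_5 → 3³ + 2³ = 27 + 8 = 35
35 = (1,2,0)_5 → 1³ + 2³ + 0³ = 1 + 8 + 0 = 9
9 = (1,4)_5 → 1³ + 4³ = 1 + 64 = 65
65 = (2,3,0)_5 → 2³ + 3³ + 0³ = 8 + 27 + 0 = 35  — 35 already seen; the sequence cycles without reaching 1.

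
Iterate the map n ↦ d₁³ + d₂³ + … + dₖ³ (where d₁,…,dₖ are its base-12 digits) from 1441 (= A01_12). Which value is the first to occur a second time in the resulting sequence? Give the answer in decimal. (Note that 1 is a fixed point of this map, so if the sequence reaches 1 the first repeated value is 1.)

1441 = (10,0,1)_12 → 10³ + 0³ + 1³ = 1000 + 0 + 1 = 1001
1001 = (6,11,5)_12 → 6³ + 11³ + 5³ = 216 + 1331 + 125 = 1672
1672 = (11,7,4)_12 → 11³ + 7³ + 4³ = 1331 + 343 + 64 = 1738
1738 = (1,0,0,10)_12 → 1³ + 0³ + 0³ + 10³ = 1 + 0 + 0 + 1000 = 1001  — 1001 already appeared earlier.

1001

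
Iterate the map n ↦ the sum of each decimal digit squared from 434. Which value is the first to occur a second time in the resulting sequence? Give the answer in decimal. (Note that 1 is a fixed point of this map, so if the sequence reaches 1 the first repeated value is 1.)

89

434 → 4² + 3² + 4² = 41
41 → 4² + 1² = 17
17 → 1² + 7² = 50
50 → 5² + 0² = 25
25 → 2² + 5² = 29
29 → 2² + 9² = 85
85 → 8² + 5² = 89
89 → 8² + 9² = 145
145 → 1² + 4² + 5² = 42
42 → 4² + 2² = 20
20 → 2² + 0² = 4
4 → 4² = 16
16 → 1² + 6² = 37
37 → 3² + 7² = 58
58 → 5² + 8² = 89  — 89 already appeared earlier.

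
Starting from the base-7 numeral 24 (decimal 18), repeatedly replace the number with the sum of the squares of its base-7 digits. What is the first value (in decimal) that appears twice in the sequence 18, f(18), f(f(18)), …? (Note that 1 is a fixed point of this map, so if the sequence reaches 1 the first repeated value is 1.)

2

18 = (2,4)_7 → 2² + 4² = 4 + 16 = 20
20 = (2,6)_7 → 2² + 6² = 4 + 36 = 40
40 = (5,5)_7 → 5² + 5² = 25 + 25 = 50
50 = (1,0,1)_7 → 1² + 0² + 1² = 1 + 0 + 1 = 2
2 = (2)_7 → 2² = 4
4 = (4)_7 → 4² = 16
16 = (2,2)_7 → 2² + 2² = 4 + 4 = 8
8 = (1,1)_7 → 1² + 1² = 1 + 1 = 2  — 2 already appeared earlier.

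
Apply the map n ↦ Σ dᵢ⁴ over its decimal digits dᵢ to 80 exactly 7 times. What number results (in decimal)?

4338

80 → 8⁴ + 0⁴ = 4096
4096 → 4⁴ + 0⁴ + 9⁴ + 6⁴ = 8113
8113 → 8⁴ + 1⁴ + 1⁴ + 3⁴ = 4179
4179 → 4⁴ + 1⁴ + 7⁴ + 9⁴ = 9219
9219 → 9⁴ + 2⁴ + 1⁴ + 9⁴ = 13139
13139 → 1⁴ + 3⁴ + 1⁴ + 3⁴ + 9⁴ = 6725
6725 → 6⁴ + 7⁴ + 2⁴ + 5⁴ = 4338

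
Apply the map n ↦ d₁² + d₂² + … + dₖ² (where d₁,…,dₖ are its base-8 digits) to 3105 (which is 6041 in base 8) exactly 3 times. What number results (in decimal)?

74

3105 = (6,0,4,1)_8 → 6² + 0² + 4² + 1² = 53
53 = (6,5)_8 → 6² + 5² = 61
61 = (7,5)_8 → 7² + 5² = 74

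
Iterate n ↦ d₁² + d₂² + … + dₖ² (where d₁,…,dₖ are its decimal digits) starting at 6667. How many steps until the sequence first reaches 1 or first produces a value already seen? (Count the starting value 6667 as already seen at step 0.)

6667 → 6² + 6² + 6² + 7² = 36 + 36 + 36 + 49 = 157
157 → 1² + 5² + 7² = 1 + 25 + 49 = 75
75 → 7² + 5² = 49 + 25 = 74
74 → 7² + 4² = 49 + 16 = 65
65 → 6² + 5² = 36 + 25 = 61
61 → 6² + 1² = 36 + 1 = 37
37 → 3² + 7² = 9 + 49 = 58
58 → 5² + 8² = 25 + 64 = 89
89 → 8² + 9² = 64 + 81 = 145
145 → 1² + 4² + 5² = 1 + 16 + 25 = 42
42 → 4² + 2² = 16 + 4 = 20
20 → 2² + 0² = 4 + 0 = 4
4 → 4² = 16
16 → 1² + 6² = 1 + 36 = 37  — 37 repeats.
That took 14 steps.

14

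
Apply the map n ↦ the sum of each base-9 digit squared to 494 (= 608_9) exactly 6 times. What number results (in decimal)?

494 = (6,0,8)_9 → 6² + 0² + 8² = 36 + 0 + 64 = 100
100 = (1,2,1)_9 → 1² + 2² + 1² = 1 + 4 + 1 = 6
6 = (6)_9 → 6² = 36
36 = (4,0)_9 → 4² + 0² = 16 + 0 = 16
16 = (1,7)_9 → 1² + 7² = 1 + 49 = 50
50 = (5,5)_9 → 5² + 5² = 25 + 25 = 50

50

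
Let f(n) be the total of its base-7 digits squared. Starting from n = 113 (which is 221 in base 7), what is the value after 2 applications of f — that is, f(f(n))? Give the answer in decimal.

5

113 = (2,2,1)_7 → 2² + 2² + 1² = 9
9 = (1,2)_7 → 1² + 2² = 5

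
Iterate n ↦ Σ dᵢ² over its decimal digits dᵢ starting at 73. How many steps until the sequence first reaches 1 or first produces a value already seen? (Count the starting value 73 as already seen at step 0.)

73 → 58
58 → 89
89 → 145
145 → 42
42 → 20
20 → 4
4 → 16
16 → 37
37 → 58  — 58 repeats.
That took 9 steps.

9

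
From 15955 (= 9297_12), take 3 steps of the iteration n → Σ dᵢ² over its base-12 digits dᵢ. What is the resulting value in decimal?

10

15955 = (9,2,9,7)_12 → 9² + 2² + 9² + 7² = 215
215 = (1,5,11)_12 → 1² + 5² + 11² = 147
147 = (1,0,3)_12 → 1² + 0² + 3² = 10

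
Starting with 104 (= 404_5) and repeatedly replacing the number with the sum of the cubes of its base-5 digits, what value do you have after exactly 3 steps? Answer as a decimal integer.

104 = (4,0,4)_5 → 4³ + 0³ + 4³ = 64 + 0 + 64 = 128
128 = (1,0,0,3)_5 → 1³ + 0³ + 0³ + 3³ = 1 + 0 + 0 + 27 = 28
28 = (1,0,3)_5 → 1³ + 0³ + 3³ = 1 + 0 + 27 = 28

28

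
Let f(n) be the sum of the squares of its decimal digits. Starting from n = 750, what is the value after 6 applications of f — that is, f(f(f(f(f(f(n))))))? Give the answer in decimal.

750 → 7² + 5² + 0² = 49 + 25 + 0 = 74
74 → 7² + 4² = 49 + 16 = 65
65 → 6² + 5² = 36 + 25 = 61
61 → 6² + 1² = 36 + 1 = 37
37 → 3² + 7² = 9 + 49 = 58
58 → 5² + 8² = 25 + 64 = 89

89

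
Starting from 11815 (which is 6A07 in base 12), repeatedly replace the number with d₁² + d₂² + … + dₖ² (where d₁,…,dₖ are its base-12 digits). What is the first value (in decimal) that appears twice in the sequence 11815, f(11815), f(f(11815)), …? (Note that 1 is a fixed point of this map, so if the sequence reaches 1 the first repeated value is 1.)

125

11815 = (6,10,0,7)_12 → 6² + 10² + 0² + 7² = 185
185 = (1,3,5)_12 → 1² + 3² + 5² = 35
35 = (2,11)_12 → 2² + 11² = 125
125 = (10,5)_12 → 10² + 5² = 125  — 125 already appeared earlier.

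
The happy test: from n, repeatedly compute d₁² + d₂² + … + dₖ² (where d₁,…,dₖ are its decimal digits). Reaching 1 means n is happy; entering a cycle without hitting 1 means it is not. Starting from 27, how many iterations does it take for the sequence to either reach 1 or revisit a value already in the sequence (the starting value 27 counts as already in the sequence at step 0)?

27 → 2² + 7² = 4 + 49 = 53
53 → 5² + 3² = 25 + 9 = 34
34 → 3² + 4² = 9 + 16 = 25
25 → 2² + 5² = 4 + 25 = 29
29 → 2² + 9² = 4 + 81 = 85
85 → 8² + 5² = 64 + 25 = 89
89 → 8² + 9² = 64 + 81 = 145
145 → 1² + 4² + 5² = 1 + 16 + 25 = 42
42 → 4² + 2² = 16 + 4 = 20
20 → 2² + 0² = 4 + 0 = 4
4 → 4² = 16
16 → 1² + 6² = 1 + 36 = 37
37 → 3² + 7² = 9 + 49 = 58
58 → 5² + 8² = 25 + 64 = 89  — 89 repeats.
That took 14 steps.

14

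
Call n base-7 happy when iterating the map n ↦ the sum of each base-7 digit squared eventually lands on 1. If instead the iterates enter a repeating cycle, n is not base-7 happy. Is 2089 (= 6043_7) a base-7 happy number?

not base-7 happy

2089 = (6,0,4,3)_7 → 61
61 = (1,1,5)_7 → 27
27 = (3,6)_7 → 45
45 = (6,3)_7 → 45  — 45 already seen; the sequence cycles without reaching 1.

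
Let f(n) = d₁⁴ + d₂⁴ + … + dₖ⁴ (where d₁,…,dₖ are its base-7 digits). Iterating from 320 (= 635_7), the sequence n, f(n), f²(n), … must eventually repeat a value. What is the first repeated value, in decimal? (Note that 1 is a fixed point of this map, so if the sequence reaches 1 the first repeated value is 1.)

320 = (6,3,5)_7 → 6⁴ + 3⁴ + 5⁴ = 1296 + 81 + 625 = 2002
2002 = (5,5,6,0)_7 → 5⁴ + 5⁴ + 6⁴ + 0⁴ = 625 + 625 + 1296 + 0 = 2546
2546 = (1,0,2,6,5)_7 → 1⁴ + 0⁴ + 2⁴ + 6⁴ + 5⁴ = 1 + 0 + 16 + 1296 + 625 = 1938
1938 = (5,4,3,6)_7 → 5⁴ + 4⁴ + 3⁴ + 6⁴ = 625 + 256 + 81 + 1296 = 2258
2258 = (6,4,0,4)_7 → 6⁴ + 4⁴ + 0⁴ + 4⁴ = 1296 + 256 + 0 + 256 = 1808
1808 = (5,1,6,2)_7 → 5⁴ + 1⁴ + 6⁴ + 2⁴ = 625 + 1 + 1296 + 16 = 1938  — 1938 already appeared earlier.

1938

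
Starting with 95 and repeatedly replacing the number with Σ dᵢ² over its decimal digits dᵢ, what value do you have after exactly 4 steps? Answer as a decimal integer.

89

95 → 9² + 5² = 81 + 25 = 106
106 → 1² + 0² + 6² = 1 + 0 + 36 = 37
37 → 3² + 7² = 9 + 49 = 58
58 → 5² + 8² = 25 + 64 = 89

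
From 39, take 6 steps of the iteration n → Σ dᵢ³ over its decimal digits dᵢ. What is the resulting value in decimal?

153

39 → 756
756 → 684
684 → 792
792 → 1080
1080 → 513
513 → 153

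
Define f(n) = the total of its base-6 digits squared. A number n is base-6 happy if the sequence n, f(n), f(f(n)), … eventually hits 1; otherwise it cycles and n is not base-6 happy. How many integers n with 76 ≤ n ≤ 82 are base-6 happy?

1

76: 76 → 20 → 13 → 5 → 25 → 17 → 29 → 41 → 26 → 20  — not base-6 happy
77: 77 → 29 → 41 → 26 → 20 → 13 → 5 → 25 → 17 → 29  — not base-6 happy
78: 78 → 5 → 25 → 17 → 29 → 41 → 26 → 20 → 13 → 5  — not base-6 happy
79: 79 → 6 → 1  — base-6 happy
80: 80 → 9 → 10 → 17 → 29 → 41 → 26 → 20 → 13 → 5 → 25 → 17  — not base-6 happy
81: 81 → 14 → 8 → 5 → 25 → 17 → 29 → 41 → 26 → 20 → 13 → 5  — not base-6 happy
82: 82 → 21 → 18 → 9 → 10 → 17 → 29 → 41 → 26 → 20 → 13 → 5 → 25 → 17  — not base-6 happy
base-6 happy: 79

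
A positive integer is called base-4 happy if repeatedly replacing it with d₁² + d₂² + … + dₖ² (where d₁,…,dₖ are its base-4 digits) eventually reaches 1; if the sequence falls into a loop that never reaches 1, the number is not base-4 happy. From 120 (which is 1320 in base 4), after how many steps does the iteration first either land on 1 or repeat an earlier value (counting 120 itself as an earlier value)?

120 = (1,3,2,0)_4 → 1² + 3² + 2² + 0² = 1 + 9 + 4 + 0 = 14
14 = (3,2)_4 → 3² + 2² = 9 + 4 = 13
13 = (3,1)_4 → 3² + 1² = 9 + 1 = 10
10 = (2,2)_4 → 2² + 2² = 4 + 4 = 8
8 = (2,0)_4 → 2² + 0² = 4 + 0 = 4
4 = (1,0)_4 → 1² + 0² = 1 + 0 = 1  — reached 1.
That took 6 steps.

6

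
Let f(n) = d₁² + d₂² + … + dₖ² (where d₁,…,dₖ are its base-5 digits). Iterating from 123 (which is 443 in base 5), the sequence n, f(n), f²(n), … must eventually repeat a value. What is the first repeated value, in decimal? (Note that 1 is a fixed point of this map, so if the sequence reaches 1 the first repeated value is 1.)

123 = (4,4,3)_5 → 4² + 4² + 3² = 16 + 16 + 9 = 41
41 = (1,3,1)_5 → 1² + 3² + 1² = 1 + 9 + 1 = 11
11 = (2,1)_5 → 2² + 1² = 4 + 1 = 5
5 = (1,0)_5 → 1² + 0² = 1 + 0 = 1  — reached the fixed point 1.
1 → 1, so 1 is the first repeated value.

1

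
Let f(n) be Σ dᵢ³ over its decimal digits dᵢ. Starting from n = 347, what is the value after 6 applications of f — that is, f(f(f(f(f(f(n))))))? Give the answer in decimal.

347 → 3³ + 4³ + 7³ = 27 + 64 + 343 = 434
434 → 4³ + 3³ + 4³ = 64 + 27 + 64 = 155
155 → 1³ + 5³ + 5³ = 1 + 125 + 125 = 251
251 → 2³ + 5³ + 1³ = 8 + 125 + 1 = 134
134 → 1³ + 3³ + 4³ = 1 + 27 + 64 = 92
92 → 9³ + 2³ = 729 + 8 = 737

737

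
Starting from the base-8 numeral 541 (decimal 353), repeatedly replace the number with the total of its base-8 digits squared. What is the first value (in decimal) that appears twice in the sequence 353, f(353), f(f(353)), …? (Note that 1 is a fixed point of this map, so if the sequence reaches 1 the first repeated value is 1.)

20

353 = (5,4,1)_8 → 5² + 4² + 1² = 25 + 16 + 1 = 42
42 = (5,2)_8 → 5² + 2² = 25 + 4 = 29
29 = (3,5)_8 → 3² + 5² = 9 + 25 = 34
34 = (4,2)_8 → 4² + 2² = 16 + 4 = 20
20 = (2,4)_8 → 2² + 4² = 4 + 16 = 20  — 20 already appeared earlier.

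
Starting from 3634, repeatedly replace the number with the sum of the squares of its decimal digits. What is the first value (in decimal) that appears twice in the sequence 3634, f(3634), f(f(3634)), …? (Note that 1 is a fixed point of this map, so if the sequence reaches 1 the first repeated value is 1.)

3634 → 3² + 6² + 3² + 4² = 9 + 36 + 9 + 16 = 70
70 → 7² + 0² = 49 + 0 = 49
49 → 4² + 9² = 16 + 81 = 97
97 → 9² + 7² = 81 + 49 = 130
130 → 1² + 3² + 0² = 1 + 9 + 0 = 10
10 → 1² + 0² = 1 + 0 = 1  — reached the fixed point 1.
1 → 1, so 1 is the first repeated value.

1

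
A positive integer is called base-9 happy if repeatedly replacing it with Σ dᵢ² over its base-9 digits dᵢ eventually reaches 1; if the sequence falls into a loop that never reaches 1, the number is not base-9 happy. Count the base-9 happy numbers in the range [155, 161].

2

155: 155 → 69 → 85 → 17 → 65 → 53 → 89 → 65  (repeats 65)
156: 156 → 74 → 68 → 74  (repeats 74)
157: 157 → 81 → 1  (reaches 1)
158: 158 → 90 → 2 → 4 → 16 → 50 → 50  (repeats 50)
159: 159 → 101 → 9 → 1  (reaches 1)
160: 160 → 114 → 46 → 26 → 68 → 74 → 68  (repeats 68)
161: 161 → 129 → 35 → 73 → 65 → 53 → 89 → 65  (repeats 65)
base-9 happy: 157, 159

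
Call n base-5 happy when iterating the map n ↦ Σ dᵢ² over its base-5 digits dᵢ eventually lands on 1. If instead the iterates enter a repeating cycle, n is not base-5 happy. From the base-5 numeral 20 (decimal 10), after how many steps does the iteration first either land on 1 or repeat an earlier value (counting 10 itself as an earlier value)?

3

10 = (2,0)_5 → 2² + 0² = 4
4 = (4)_5 → 4² = 16
16 = (3,1)_5 → 3² + 1² = 10  — 10 repeats.
That took 3 steps.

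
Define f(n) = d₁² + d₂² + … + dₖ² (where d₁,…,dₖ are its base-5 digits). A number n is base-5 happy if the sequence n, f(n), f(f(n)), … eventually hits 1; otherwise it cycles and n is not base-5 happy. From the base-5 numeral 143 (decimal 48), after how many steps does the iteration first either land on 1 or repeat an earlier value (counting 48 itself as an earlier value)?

48 = (1,4,3)_5 → 1² + 4² + 3² = 26
26 = (1,0,1)_5 → 1² + 0² + 1² = 2
2 = (2)_5 → 2² = 4
4 = (4)_5 → 4² = 16
16 = (3,1)_5 → 3² + 1² = 10
10 = (2,0)_5 → 2² + 0² = 4  — 4 repeats.
That took 6 steps.

6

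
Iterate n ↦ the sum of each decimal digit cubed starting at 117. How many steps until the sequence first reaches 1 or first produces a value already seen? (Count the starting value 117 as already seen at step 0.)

12

117 → 1³ + 1³ + 7³ = 345
345 → 3³ + 4³ + 5³ = 216
216 → 2³ + 1³ + 6³ = 225
225 → 2³ + 2³ + 5³ = 141
141 → 1³ + 4³ + 1³ = 66
66 → 6³ + 6³ = 432
432 → 4³ + 3³ + 2³ = 99
99 → 9³ + 9³ = 1458
1458 → 1³ + 4³ + 5³ + 8³ = 702
702 → 7³ + 0³ + 2³ = 351
351 → 3³ + 5³ + 1³ = 153
153 → 1³ + 5³ + 3³ = 153  — 153 repeats.
That took 12 steps.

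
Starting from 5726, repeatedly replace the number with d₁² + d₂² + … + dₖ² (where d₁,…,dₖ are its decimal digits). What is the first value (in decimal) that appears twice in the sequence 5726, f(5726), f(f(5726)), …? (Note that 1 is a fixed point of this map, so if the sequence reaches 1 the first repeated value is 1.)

5726 → 5² + 7² + 2² + 6² = 114
114 → 1² + 1² + 4² = 18
18 → 1² + 8² = 65
65 → 6² + 5² = 61
61 → 6² + 1² = 37
37 → 3² + 7² = 58
58 → 5² + 8² = 89
89 → 8² + 9² = 145
145 → 1² + 4² + 5² = 42
42 → 4² + 2² = 20
20 → 2² + 0² = 4
4 → 4² = 16
16 → 1² + 6² = 37  — 37 already appeared earlier.

37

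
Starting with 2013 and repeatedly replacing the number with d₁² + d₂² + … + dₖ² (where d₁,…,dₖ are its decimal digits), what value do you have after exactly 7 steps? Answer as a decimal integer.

2013 → 2² + 0² + 1² + 3² = 4 + 0 + 1 + 9 = 14
14 → 1² + 4² = 1 + 16 = 17
17 → 1² + 7² = 1 + 49 = 50
50 → 5² + 0² = 25 + 0 = 25
25 → 2² + 5² = 4 + 25 = 29
29 → 2² + 9² = 4 + 81 = 85
85 → 8² + 5² = 64 + 25 = 89

89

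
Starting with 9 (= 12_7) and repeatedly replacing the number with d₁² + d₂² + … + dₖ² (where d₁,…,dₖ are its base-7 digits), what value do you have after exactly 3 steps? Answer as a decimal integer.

25

9 = (1,2)_7 → 1² + 2² = 1 + 4 = 5
5 = (5)_7 → 5² = 25
25 = (3,4)_7 → 3² + 4² = 9 + 16 = 25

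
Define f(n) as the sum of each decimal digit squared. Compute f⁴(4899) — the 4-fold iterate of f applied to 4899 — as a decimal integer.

4

4899 → 4² + 8² + 9² + 9² = 242
242 → 2² + 4² + 2² = 24
24 → 2² + 4² = 20
20 → 2² + 0² = 4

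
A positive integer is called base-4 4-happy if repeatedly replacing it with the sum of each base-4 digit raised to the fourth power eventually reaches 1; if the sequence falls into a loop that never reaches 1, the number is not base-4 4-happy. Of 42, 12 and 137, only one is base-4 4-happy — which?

137

42: 42 → 48 → 81 → 3 → 81  — repeats 81 (not base-4 4-happy)
12: 12 → 81 → 3 → 81  — repeats 81 (not base-4 4-happy)
137: 137 → 33 → 17 → 2 → 16 → 1  — reaches 1 (base-4 4-happy)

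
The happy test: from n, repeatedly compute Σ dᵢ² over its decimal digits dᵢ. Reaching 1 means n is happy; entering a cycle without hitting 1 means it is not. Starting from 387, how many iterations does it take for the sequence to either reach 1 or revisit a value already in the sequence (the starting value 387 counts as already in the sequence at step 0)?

14

387 → 3² + 8² + 7² = 122
122 → 1² + 2² + 2² = 9
9 → 9² = 81
81 → 8² + 1² = 65
65 → 6² + 5² = 61
61 → 6² + 1² = 37
37 → 3² + 7² = 58
58 → 5² + 8² = 89
89 → 8² + 9² = 145
145 → 1² + 4² + 5² = 42
42 → 4² + 2² = 20
20 → 2² + 0² = 4
4 → 4² = 16
16 → 1² + 6² = 37  — 37 repeats.
That took 14 steps.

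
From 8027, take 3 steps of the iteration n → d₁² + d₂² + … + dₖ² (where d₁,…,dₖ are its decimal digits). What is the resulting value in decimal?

26

8027 → 8² + 0² + 2² + 7² = 117
117 → 1² + 1² + 7² = 51
51 → 5² + 1² = 26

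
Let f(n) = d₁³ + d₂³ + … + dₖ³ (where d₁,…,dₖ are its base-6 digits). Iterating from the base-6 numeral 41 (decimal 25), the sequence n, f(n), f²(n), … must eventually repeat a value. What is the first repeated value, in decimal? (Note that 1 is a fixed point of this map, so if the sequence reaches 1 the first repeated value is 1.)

25 = (4,1)_6 → 4³ + 1³ = 64 + 1 = 65
65 = (1,4,5)_6 → 1³ + 4³ + 5³ = 1 + 64 + 125 = 190
190 = (5,1,4)_6 → 5³ + 1³ + 4³ = 125 + 1 + 64 = 190  — 190 already appeared earlier.

190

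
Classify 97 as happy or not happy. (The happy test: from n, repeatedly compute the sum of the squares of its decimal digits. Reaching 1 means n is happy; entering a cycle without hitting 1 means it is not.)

97 → 9² + 7² = 81 + 49 = 130
130 → 1² + 3² + 0² = 1 + 9 + 0 = 10
10 → 1² + 0² = 1 + 0 = 1  — reached 1.

happy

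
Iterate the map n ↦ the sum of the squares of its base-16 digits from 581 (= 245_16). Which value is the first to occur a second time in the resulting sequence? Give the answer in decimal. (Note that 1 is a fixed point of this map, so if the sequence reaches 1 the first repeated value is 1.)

169

581 = (2,4,5)_16 → 2² + 4² + 5² = 45
45 = (2,13)_16 → 2² + 13² = 173
173 = (10,13)_16 → 10² + 13² = 269
269 = (1,0,13)_16 → 1² + 0² + 13² = 170
170 = (10,10)_16 → 10² + 10² = 200
200 = (12,8)_16 → 12² + 8² = 208
208 = (13,0)_16 → 13² + 0² = 169
169 = (10,9)_16 → 10² + 9² = 181
181 = (11,5)_16 → 11² + 5² = 146
146 = (9,2)_16 → 9² + 2² = 85
85 = (5,5)_16 → 5² + 5² = 50
50 = (3,2)_16 → 3² + 2² = 13
13 = (13)_16 → 13² = 169  — 169 already appeared earlier.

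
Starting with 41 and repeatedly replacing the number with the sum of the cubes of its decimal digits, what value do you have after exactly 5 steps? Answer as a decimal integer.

41 → 4³ + 1³ = 65
65 → 6³ + 5³ = 341
341 → 3³ + 4³ + 1³ = 92
92 → 9³ + 2³ = 737
737 → 7³ + 3³ + 7³ = 713

713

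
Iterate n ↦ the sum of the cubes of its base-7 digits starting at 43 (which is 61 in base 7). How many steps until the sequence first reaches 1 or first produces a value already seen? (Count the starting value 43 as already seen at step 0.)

3

43 = (6,1)_7 → 6³ + 1³ = 216 + 1 = 217
217 = (4,3,0)_7 → 4³ + 3³ + 0³ = 64 + 27 + 0 = 91
91 = (1,6,0)_7 → 1³ + 6³ + 0³ = 1 + 216 + 0 = 217  — 217 repeats.
That took 3 steps.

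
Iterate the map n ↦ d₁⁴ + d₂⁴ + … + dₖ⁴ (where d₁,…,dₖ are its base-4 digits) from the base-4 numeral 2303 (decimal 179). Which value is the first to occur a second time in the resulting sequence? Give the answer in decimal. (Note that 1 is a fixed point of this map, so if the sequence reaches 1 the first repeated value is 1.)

179 = (2,3,0,3)_4 → 2⁴ + 3⁴ + 0⁴ + 3⁴ = 178
178 = (2,3,0,2)_4 → 2⁴ + 3⁴ + 0⁴ + 2⁴ = 113
113 = (1,3,0,1)_4 → 1⁴ + 3⁴ + 0⁴ + 1⁴ = 83
83 = (1,1,0,3)_4 → 1⁴ + 1⁴ + 0⁴ + 3⁴ = 83  — 83 already appeared earlier.

83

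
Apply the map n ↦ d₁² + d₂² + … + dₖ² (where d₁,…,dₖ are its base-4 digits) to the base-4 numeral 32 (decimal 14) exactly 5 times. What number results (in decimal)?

14 = (3,2)_4 → 3² + 2² = 9 + 4 = 13
13 = (3,1)_4 → 3² + 1² = 9 + 1 = 10
10 = (2,2)_4 → 2² + 2² = 4 + 4 = 8
8 = (2,0)_4 → 2² + 0² = 4 + 0 = 4
4 = (1,0)_4 → 1² + 0² = 1 + 0 = 1

1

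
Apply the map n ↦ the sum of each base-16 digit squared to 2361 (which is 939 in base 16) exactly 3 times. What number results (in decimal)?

338

2361 = (9,3,9)_16 → 9² + 3² + 9² = 171
171 = (10,11)_16 → 10² + 11² = 221
221 = (13,13)_16 → 13² + 13² = 338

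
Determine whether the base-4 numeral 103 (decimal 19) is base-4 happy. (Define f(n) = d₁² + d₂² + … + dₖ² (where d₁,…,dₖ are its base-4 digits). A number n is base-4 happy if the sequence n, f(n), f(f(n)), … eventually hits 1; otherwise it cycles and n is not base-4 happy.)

19 = (1,0,3)_4 → 1² + 0² + 3² = 10
10 = (2,2)_4 → 2² + 2² = 8
8 = (2,0)_4 → 2² + 0² = 4
4 = (1,0)_4 → 1² + 0² = 1  — reached 1.

base-4 happy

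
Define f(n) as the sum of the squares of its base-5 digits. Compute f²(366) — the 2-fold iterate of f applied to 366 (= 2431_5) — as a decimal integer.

2

366 = (2,4,3,1)_5 → 30
30 = (1,1,0)_5 → 2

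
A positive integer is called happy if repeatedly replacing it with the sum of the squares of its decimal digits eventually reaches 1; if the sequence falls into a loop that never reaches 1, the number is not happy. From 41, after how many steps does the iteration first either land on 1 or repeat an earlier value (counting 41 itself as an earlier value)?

14

41 → 4² + 1² = 16 + 1 = 17
17 → 1² + 7² = 1 + 49 = 50
50 → 5² + 0² = 25 + 0 = 25
25 → 2² + 5² = 4 + 25 = 29
29 → 2² + 9² = 4 + 81 = 85
85 → 8² + 5² = 64 + 25 = 89
89 → 8² + 9² = 64 + 81 = 145
145 → 1² + 4² + 5² = 1 + 16 + 25 = 42
42 → 4² + 2² = 16 + 4 = 20
20 → 2² + 0² = 4 + 0 = 4
4 → 4² = 16
16 → 1² + 6² = 1 + 36 = 37
37 → 3² + 7² = 9 + 49 = 58
58 → 5² + 8² = 25 + 64 = 89  — 89 repeats.
That took 14 steps.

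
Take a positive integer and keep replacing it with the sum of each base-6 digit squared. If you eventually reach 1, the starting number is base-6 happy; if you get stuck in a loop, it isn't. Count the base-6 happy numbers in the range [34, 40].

1

34: 34 → 41 → 26 → 20 → 13 → 5 → 25 → 17 → 29 → 41  — not base-6 happy
35: 35 → 50 → 9 → 10 → 17 → 29 → 41 → 26 → 20 → 13 → 5 → 25 → 17  — not base-6 happy
36: 36 → 1  — base-6 happy
37: 37 → 2 → 4 → 16 → 20 → 13 → 5 → 25 → 17 → 29 → 41 → 26 → 20  — not base-6 happy
38: 38 → 5 → 25 → 17 → 29 → 41 → 26 → 20 → 13 → 5  — not base-6 happy
39: 39 → 10 → 17 → 29 → 41 → 26 → 20 → 13 → 5 → 25 → 17  — not base-6 happy
40: 40 → 17 → 29 → 41 → 26 → 20 → 13 → 5 → 25 → 17  — not base-6 happy
base-6 happy: 36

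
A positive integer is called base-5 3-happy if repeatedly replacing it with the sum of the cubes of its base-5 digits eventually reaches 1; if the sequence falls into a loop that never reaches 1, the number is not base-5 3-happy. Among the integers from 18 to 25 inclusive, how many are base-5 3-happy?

18: 18 → 54 → 72 → 80 → 28 → 28  (repeats 28)
19: 19 → 91 → 55 → 9 → 65 → 35 → 9  (repeats 9)
20: 20 → 64 → 80 → 28 → 28  (repeats 28)
21: 21 → 65 → 35 → 9 → 65  (repeats 65)
22: 22 → 72 → 80 → 28 → 28  (repeats 28)
23: 23 → 91 → 55 → 9 → 65 → 35 → 9  (repeats 9)
24: 24 → 128 → 28 → 28  (repeats 28)
25: 25 → 1  (reaches 1)
base-5 3-happy: 25

1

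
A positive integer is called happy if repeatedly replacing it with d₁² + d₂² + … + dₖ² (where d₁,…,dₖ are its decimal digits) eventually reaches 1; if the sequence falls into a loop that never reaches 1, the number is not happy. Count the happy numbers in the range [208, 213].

1

208: 208 → 68 → 100 → 1  (reaches 1)
209: 209 → 85 → 89 → 145 → 42 → 20 → 4 → 16 → 37 → 58 → 89  (repeats 89)
210: 210 → 5 → 25 → 29 → 85 → 89 → 145 → 42 → 20 → 4 → 16 → 37 → 58 → 89  (repeats 89)
211: 211 → 6 → 36 → 45 → 41 → 17 → 50 → 25 → 29 → 85 → 89 → 145 → 42 → 20 → 4 → 16 → 37 → 58 → 89  (repeats 89)
212: 212 → 9 → 81 → 65 → 61 → 37 → 58 → 89 → 145 → 42 → 20 → 4 → 16 → 37  (repeats 37)
213: 213 → 14 → 17 → 50 → 25 → 29 → 85 → 89 → 145 → 42 → 20 → 4 → 16 → 37 → 58 → 89  (repeats 89)
happy: 208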